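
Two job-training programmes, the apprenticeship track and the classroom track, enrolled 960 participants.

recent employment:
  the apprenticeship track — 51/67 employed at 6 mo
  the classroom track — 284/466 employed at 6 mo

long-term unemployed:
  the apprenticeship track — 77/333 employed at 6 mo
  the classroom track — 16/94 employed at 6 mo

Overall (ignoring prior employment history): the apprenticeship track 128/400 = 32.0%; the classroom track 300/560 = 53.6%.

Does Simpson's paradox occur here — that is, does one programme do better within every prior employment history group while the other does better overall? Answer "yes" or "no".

yes

Within each prior employment history level (recent employment 76.1% vs 60.9%; long-term unemployed 23.1% vs 17.0%), the apprenticeship track has the higher rate every time. Pooled: 32.0% vs 53.6% — the classroom track has the higher rate overall. The two comparisons disagree.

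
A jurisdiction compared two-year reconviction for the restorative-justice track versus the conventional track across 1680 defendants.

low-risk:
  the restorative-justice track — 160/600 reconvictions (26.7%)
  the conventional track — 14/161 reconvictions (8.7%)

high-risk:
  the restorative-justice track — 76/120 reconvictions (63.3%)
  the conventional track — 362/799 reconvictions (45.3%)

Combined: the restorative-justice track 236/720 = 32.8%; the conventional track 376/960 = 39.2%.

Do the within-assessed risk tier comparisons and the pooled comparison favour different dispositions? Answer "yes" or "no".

yes

Within each assessed risk tier level (low-risk 26.7% vs 8.7%; high-risk 63.3% vs 45.3%), the conventional track has the lower rate every time. Pooled: 32.8% vs 39.2% — the restorative-justice track has the lower rate overall. The two comparisons disagree.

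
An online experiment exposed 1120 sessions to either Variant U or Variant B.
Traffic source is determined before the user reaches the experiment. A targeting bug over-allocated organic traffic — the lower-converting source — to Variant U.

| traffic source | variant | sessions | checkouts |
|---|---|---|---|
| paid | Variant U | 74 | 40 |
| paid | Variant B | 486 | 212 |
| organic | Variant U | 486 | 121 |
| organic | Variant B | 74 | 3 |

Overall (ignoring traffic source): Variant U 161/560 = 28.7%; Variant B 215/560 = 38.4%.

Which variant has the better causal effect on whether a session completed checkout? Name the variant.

Nothing the variant does changes traffic source; the imbalance is an allocation artefact. With traffic source also predicting the outcome, the pooled figure is confounded, and the within-stratum comparison is the causal one.
Within each level — paid: 54.1% vs 43.6%; organic: 24.9% vs 4.1% — Variant U is higher every time.

Variant U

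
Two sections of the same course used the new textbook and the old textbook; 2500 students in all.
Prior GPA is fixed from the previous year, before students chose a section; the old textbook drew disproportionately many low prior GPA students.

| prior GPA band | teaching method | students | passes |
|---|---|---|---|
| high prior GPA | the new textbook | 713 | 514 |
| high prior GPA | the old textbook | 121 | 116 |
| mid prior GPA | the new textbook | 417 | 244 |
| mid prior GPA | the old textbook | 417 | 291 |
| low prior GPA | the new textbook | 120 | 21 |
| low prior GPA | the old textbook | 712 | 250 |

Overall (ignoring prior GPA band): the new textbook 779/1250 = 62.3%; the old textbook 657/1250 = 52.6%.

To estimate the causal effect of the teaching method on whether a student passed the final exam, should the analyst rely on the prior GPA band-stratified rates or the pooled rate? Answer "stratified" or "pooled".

stratified

Within every prior GPA band level the old textbook has the higher rate, yet pooled the new textbook does — Simpson's reversal.
Since prior GPA band is a pre-existing factor (not a product of the teaching method) and it affects the outcome on its own, it is a confounder. The stratified rates, not the pooled rate, identify the causal effect.
Within each level — high prior GPA: 72.1% vs 95.9%; mid prior GPA: 58.5% vs 69.8%; low prior GPA: 17.5% vs 35.1% — the old textbook is higher every time.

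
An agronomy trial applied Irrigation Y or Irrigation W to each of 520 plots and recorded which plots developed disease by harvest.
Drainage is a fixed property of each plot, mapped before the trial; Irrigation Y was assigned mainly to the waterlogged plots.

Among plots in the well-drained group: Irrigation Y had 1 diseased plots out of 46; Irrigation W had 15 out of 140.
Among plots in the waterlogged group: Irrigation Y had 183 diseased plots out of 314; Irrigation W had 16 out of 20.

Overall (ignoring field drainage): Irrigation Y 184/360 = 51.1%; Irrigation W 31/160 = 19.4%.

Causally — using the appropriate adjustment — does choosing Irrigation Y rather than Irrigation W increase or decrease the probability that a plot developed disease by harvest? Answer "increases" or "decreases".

The stratified and pooled comparisons disagree (Irrigation Y wins within each field drainage; Irrigation W wins overall), so the answer turns on the causal role of field drainage.
Field drainage is set before the irrigation has any effect — it is not caused by the irrigation — and it independently drives the outcome. That makes it a confounder, so the causal comparison is within field drainage levels.
Within each level — well-drained: 2.2% vs 10.7%; waterlogged: 58.3% vs 80.0% — Irrigation Y is lower every time.

decreases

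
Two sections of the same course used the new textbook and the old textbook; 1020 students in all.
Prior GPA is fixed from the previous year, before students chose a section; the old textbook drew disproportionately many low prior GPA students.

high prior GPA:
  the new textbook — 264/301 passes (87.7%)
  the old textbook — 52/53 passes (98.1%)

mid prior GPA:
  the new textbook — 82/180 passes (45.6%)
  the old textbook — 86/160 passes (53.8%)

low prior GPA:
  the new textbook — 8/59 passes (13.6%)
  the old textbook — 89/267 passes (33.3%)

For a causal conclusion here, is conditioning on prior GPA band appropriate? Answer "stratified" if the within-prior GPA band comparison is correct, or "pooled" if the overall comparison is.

stratified

Here prior GPA band is a common cause — it drives both which teaching method a case falls under and the outcome. The crude comparison mixes populations; the stratum-specific rates are the causally relevant ones.
Within each level — high prior GPA: 87.7% vs 98.1%; mid prior GPA: 45.6% vs 53.8%; low prior GPA: 13.6% vs 33.3% — the old textbook is higher every time.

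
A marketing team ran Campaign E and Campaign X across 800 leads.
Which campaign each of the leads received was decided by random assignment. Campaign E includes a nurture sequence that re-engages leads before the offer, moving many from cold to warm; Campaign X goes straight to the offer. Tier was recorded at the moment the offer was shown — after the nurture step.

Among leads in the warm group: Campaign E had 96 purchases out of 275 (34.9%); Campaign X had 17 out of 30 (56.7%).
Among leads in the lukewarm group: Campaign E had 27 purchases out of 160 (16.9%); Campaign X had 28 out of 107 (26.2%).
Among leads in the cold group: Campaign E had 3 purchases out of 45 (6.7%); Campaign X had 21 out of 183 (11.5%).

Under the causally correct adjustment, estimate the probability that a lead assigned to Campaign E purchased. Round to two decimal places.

Campaign X is higher inside every engagement tier stratum but Campaign E is higher in aggregate. Whether to stratify depends on how engagement tier relates to the campaign.
Because the campaign influences engagement tier, engagement tier is a post-treatment mediator, not a confounder. Stratifying on it would bias the estimate; the causal effect is the crude pooled difference.
So P(outcome | do(Campaign E)) is just the pooled rate for Campaign E: 126/480 = 0.263.

0.26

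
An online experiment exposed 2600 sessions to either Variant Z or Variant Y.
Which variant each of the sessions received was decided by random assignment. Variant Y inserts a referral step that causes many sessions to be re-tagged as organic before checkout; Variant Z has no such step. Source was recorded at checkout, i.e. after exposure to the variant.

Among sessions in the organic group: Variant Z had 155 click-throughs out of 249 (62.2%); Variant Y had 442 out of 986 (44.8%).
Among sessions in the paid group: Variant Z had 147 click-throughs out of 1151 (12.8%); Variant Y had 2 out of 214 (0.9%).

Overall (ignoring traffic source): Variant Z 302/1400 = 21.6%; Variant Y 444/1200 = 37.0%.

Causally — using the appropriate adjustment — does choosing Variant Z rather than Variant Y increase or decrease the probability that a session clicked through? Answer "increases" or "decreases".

decreases

Because the variant influences traffic source, traffic source is a post-treatment mediator, not a confounder. Stratifying on it would bias the estimate; the causal effect is the crude pooled difference.
Pooled: Variant Z 21.6% vs Variant Y 37.0%; Variant Y is higher overall.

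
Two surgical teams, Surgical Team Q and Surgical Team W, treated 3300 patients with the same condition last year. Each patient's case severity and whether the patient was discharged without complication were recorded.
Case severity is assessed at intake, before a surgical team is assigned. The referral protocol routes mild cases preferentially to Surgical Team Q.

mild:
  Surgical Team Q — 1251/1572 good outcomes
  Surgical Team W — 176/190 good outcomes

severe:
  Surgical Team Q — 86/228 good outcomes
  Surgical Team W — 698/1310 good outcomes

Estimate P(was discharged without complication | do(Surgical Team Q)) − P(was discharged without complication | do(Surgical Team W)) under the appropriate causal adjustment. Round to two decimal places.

Surgical Team W is higher inside every case severity stratum but Surgical Team Q is higher in aggregate. Whether to stratify depends on how case severity relates to the surgical team.
Here case severity is a common cause — it drives both which surgical team a case falls under and the outcome. The crude comparison mixes populations; the stratum-specific rates are the causally relevant ones.
Adjusting over the population distribution of case severity: 0.534·(0.796−0.926) + 0.466·(0.377−0.533) = -0.142.

-0.14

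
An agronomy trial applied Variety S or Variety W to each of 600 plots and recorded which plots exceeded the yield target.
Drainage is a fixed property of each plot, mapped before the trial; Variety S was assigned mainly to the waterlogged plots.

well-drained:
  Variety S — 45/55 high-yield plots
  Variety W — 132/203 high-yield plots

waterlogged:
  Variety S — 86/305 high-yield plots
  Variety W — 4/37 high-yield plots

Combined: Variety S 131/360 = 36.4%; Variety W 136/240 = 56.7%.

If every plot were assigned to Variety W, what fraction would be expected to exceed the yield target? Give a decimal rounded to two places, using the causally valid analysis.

0.34

Field drainage satisfies the back-door criterion: it is not a descendant of the variety, and it blocks the spurious path from variety to outcome. Adjusting for it (i.e., using the within-field drainage rates) gives the causal effect.
Standardising Variety W to the population field drainage mix: 0.430·132/203 + 0.570·4/37 = 0.341.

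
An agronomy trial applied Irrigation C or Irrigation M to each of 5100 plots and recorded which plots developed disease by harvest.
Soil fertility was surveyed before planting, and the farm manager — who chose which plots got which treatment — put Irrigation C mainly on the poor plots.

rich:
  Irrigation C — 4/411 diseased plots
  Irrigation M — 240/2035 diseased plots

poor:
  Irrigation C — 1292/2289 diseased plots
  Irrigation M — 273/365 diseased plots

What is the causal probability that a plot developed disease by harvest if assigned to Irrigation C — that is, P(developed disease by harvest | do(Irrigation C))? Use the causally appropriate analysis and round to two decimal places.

0.30

Within every soil fertility level Irrigation C has the lower rate, yet pooled Irrigation M does — Simpson's reversal.
Here soil fertility is a common cause — it drives both which irrigation a case falls under and the outcome. The crude comparison mixes populations; the stratum-specific rates are the causally relevant ones.
Standardising Irrigation C to the population soil fertility mix: 0.480·4/411 + 0.520·1292/2289 = 0.298.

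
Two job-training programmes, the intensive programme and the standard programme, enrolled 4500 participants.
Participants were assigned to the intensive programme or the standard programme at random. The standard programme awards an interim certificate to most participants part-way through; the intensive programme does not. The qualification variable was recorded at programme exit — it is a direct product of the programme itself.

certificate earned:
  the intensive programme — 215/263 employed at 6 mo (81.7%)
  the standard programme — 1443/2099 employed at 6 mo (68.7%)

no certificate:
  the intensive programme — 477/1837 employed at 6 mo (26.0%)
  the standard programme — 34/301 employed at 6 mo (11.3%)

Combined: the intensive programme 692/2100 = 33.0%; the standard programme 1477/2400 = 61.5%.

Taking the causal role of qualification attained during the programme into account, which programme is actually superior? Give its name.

Stratifying would compare programmes among participants the programmes themselves sorted into qualification attained during the programme groups — a form of selection on an intermediate. The unconditioned pooled rates give the total causal effect.
Pooled: the intensive programme 33.0% vs the standard programme 61.5%; the standard programme is higher overall.

the standard programme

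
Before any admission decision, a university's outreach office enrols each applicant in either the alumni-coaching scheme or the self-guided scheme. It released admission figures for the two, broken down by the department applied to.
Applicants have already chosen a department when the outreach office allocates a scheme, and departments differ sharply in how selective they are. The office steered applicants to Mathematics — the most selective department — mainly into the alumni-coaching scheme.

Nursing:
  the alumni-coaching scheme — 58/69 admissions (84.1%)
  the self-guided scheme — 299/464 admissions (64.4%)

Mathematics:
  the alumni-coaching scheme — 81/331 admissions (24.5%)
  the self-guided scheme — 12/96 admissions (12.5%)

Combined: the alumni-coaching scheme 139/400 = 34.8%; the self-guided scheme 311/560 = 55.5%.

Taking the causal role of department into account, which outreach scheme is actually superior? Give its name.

the alumni-coaching scheme

Department is set before the outreach scheme has any effect — it is not caused by the outreach scheme — and it independently drives the outcome. That makes it a confounder, so the causal comparison is within department levels.
Within each level — Nursing: 84.1% vs 64.4%; Mathematics: 24.5% vs 12.5% — the alumni-coaching scheme is higher every time.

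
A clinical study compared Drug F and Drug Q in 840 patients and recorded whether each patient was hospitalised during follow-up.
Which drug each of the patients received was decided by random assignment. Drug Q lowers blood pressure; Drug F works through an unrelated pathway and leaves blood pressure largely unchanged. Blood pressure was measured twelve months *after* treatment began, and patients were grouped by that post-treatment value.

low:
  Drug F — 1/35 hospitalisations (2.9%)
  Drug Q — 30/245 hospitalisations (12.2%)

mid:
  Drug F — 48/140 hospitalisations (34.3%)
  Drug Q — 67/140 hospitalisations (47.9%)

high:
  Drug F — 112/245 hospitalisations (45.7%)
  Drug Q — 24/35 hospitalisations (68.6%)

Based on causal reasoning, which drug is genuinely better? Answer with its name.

Drug F is lower inside every blood pressure stratum but Drug Q is lower in aggregate. Whether to stratify depends on how blood pressure relates to the drug.
Blood pressure lies on the pathway drug → blood pressure → outcome, so adjusting for it blocks the indirect effect. For the total causal effect of drug, use the unadjusted pooled rates.
Pooled: Drug F 38.3% vs Drug Q 28.8%; Drug Q is lower overall.

Drug Q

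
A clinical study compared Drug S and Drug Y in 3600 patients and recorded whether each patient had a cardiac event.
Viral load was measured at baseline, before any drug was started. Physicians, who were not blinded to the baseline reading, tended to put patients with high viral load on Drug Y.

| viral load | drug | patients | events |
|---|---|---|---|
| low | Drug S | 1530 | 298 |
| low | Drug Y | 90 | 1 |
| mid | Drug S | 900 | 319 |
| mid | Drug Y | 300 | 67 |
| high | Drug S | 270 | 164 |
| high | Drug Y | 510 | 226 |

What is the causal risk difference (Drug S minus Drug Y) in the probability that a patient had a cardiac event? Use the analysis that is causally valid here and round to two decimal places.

+0.16

The stratified and pooled comparisons disagree (Drug Y wins within each viral load; Drug S wins overall), so the answer turns on the causal role of viral load.
Viral load satisfies the back-door criterion: it is not a descendant of the drug, and it blocks the spurious path from drug to outcome. Adjusting for it (i.e., using the within-viral load rates) gives the causal effect.
Adjusting over the population distribution of viral load: 0.450·(0.195−0.011) + 0.333·(0.354−0.223) + 0.217·(0.607−0.443) = +0.162.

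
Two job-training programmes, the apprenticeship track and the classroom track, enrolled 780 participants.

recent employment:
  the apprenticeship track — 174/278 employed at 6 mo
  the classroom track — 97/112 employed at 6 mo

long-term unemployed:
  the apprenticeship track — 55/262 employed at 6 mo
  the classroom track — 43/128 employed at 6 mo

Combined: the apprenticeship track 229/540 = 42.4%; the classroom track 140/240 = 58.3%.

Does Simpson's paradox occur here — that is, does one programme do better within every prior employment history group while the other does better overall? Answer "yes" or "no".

Within each prior employment history level (recent employment 62.6% vs 86.6%; long-term unemployed 21.0% vs 33.6%), the classroom track has the higher rate every time. Pooled: 42.4% vs 58.3% — the classroom track has the higher rate overall. They agree.

no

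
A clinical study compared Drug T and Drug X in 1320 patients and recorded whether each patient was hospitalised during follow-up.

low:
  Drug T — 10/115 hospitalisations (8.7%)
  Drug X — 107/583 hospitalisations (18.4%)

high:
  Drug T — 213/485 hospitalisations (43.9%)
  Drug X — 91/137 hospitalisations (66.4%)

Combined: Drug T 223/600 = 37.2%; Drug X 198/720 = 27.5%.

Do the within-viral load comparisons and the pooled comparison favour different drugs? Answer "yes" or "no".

Within each viral load level (low 8.7% vs 18.4%; high 43.9% vs 66.4%), Drug T has the lower rate every time. Pooled: 37.2% vs 27.5% — Drug X has the lower rate overall. The two comparisons disagree.

yes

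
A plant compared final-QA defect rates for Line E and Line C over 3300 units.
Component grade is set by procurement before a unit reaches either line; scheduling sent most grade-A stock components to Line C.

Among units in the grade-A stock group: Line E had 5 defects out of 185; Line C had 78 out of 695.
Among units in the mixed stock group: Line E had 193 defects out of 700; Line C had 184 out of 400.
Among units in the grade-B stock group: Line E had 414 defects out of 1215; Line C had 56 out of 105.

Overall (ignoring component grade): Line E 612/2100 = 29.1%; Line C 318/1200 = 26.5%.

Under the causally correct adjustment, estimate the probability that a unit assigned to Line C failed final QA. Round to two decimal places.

0.40

Here component grade is a common cause — it drives both which line a case falls under and the outcome. The crude comparison mixes populations; the stratum-specific rates are the causally relevant ones.
Standardising Line C to the population component grade mix: 0.267·78/695 + 0.333·184/400 + 0.400·56/105 = 0.397.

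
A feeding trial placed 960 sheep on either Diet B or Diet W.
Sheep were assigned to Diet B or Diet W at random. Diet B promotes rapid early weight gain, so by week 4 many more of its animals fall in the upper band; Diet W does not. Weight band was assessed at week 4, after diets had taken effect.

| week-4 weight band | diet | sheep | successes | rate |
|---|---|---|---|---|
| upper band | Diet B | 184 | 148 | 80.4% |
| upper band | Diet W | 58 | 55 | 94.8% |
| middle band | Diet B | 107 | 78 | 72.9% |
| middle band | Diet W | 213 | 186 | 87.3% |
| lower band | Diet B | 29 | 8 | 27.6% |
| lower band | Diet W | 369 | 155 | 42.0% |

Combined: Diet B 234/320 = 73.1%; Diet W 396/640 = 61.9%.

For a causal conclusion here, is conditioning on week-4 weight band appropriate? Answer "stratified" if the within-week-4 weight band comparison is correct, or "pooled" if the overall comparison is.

The week-4 weight band-specific comparison favours Diet W throughout, but the pooled figures favour Diet B. The question is whether to condition on week-4 weight band.
Stratifying would compare diets among sheep the diets themselves sorted into week-4 weight band groups — a form of selection on an intermediate. The unconditioned pooled rates give the total causal effect.
Pooled: Diet B 73.1% vs Diet W 61.9%; Diet B is higher overall.

pooled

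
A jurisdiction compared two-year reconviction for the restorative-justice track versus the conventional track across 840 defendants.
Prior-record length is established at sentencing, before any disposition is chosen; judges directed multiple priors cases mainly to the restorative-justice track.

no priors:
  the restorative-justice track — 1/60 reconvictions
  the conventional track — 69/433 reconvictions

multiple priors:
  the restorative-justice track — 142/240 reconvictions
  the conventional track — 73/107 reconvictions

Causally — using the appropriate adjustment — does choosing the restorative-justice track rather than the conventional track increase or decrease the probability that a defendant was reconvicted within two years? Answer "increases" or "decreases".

Within every prior-record length level the restorative-justice track has the lower rate, yet pooled the conventional track does — Simpson's reversal.
Since prior-record length is a pre-existing factor (not a product of the disposition) and it affects the outcome on its own, it is a confounder. The stratified rates, not the pooled rate, identify the causal effect.
Within each level — no priors: 1.7% vs 15.9%; multiple priors: 59.2% vs 68.2% — the restorative-justice track is lower every time.

decreases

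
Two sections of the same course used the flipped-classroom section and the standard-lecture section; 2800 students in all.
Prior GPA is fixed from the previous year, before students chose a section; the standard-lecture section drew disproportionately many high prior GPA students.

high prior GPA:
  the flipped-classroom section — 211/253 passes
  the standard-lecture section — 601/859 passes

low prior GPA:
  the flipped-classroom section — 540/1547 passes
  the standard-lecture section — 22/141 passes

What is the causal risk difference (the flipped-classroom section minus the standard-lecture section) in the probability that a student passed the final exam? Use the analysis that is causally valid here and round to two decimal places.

+0.17

The imbalance in prior GPA band arose from how students were allocated, not from anything the teaching method did; and prior GPA band independently affects the outcome. The pooled gap is confounded — condition on prior GPA band.
Adjusting over the population distribution of prior GPA band: 0.397·(0.834−0.700) + 0.603·(0.349−0.156) = +0.170.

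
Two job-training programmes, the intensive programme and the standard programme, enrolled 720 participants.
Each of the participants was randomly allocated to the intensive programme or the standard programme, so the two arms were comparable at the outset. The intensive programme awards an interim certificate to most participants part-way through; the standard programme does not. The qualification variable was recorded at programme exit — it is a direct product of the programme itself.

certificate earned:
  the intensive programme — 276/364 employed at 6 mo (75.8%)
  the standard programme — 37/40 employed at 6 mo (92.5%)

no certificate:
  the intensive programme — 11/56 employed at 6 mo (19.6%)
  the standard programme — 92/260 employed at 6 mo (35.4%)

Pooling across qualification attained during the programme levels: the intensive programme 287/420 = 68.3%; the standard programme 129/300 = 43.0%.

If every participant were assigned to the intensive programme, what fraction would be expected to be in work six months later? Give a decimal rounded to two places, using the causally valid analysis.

Because the programme influences qualification attained during the programme, qualification attained during the programme is a post-treatment mediator, not a confounder. Stratifying on it would bias the estimate; the causal effect is the crude pooled difference.
So P(outcome | do(the intensive programme)) is just the pooled rate for the intensive programme: 287/420 = 0.683.

0.68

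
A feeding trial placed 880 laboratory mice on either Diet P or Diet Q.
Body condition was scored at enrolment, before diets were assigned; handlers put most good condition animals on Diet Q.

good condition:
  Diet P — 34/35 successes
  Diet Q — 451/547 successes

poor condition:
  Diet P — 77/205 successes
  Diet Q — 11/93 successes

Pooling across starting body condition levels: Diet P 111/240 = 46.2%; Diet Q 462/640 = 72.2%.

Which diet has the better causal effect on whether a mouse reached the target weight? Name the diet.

Starting body condition differs across diets for reasons unrelated to any effect of the diet itself, and it separately predicts the outcome — a classic confounder. We must compare within starting body condition levels.
Within each level — good condition: 97.1% vs 82.4%; poor condition: 37.6% vs 11.8% — Diet P is higher every time.

Diet P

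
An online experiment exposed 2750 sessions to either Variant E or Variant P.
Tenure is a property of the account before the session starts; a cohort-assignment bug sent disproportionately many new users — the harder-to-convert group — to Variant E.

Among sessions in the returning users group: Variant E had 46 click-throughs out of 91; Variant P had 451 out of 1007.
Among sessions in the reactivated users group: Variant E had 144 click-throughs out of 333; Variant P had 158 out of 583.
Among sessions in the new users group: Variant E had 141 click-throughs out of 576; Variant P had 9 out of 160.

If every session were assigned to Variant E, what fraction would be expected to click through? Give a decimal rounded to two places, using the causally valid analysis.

Within every user tenure level Variant E has the higher rate, yet pooled Variant P does — Simpson's reversal.
Here user tenure is a common cause — it drives both which variant a case falls under and the outcome. The crude comparison mixes populations; the stratum-specific rates are the causally relevant ones.
Standardising Variant E to the population user tenure mix: 0.399·46/91 + 0.333·144/333 + 0.268·141/576 = 0.411.

0.41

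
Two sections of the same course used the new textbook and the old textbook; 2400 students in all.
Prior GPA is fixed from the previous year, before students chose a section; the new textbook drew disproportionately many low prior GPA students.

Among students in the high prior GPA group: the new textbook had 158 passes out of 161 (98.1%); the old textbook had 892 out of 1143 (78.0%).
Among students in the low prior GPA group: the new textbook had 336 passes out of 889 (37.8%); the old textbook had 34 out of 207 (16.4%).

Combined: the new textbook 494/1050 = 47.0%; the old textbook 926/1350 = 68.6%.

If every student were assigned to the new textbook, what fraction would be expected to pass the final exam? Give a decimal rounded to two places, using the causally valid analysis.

0.71

Within every prior GPA band level the new textbook has the higher rate, yet pooled the old textbook does — Simpson's reversal.
The imbalance in prior GPA band arose from how students were allocated, not from anything the teaching method did; and prior GPA band independently affects the outcome. The pooled gap is confounded — condition on prior GPA band.
Standardising the new textbook to the population prior GPA band mix: 0.543·158/161 + 0.457·336/889 = 0.706.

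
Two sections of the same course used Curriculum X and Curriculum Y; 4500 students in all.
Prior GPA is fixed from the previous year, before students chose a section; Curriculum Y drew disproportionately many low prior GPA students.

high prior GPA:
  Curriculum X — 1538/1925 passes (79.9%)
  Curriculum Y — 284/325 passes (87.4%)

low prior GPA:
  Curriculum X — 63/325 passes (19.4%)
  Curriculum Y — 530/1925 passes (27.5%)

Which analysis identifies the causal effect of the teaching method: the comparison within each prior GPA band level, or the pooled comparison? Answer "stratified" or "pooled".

stratified

Within every prior GPA band level Curriculum Y has the higher rate, yet pooled Curriculum X does — Simpson's reversal.
Here prior GPA band is a common cause — it drives both which teaching method a case falls under and the outcome. The crude comparison mixes populations; the stratum-specific rates are the causally relevant ones.
Within each level — high prior GPA: 79.9% vs 87.4%; low prior GPA: 19.4% vs 27.5% — Curriculum Y is higher every time.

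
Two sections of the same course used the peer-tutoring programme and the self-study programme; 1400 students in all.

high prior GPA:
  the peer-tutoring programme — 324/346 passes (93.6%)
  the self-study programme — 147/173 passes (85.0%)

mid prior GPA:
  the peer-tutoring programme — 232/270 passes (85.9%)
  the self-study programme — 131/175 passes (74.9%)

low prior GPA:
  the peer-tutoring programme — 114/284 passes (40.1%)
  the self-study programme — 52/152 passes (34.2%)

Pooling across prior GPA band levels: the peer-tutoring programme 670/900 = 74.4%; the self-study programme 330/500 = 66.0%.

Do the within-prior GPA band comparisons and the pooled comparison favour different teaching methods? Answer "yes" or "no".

Within each prior GPA band level (high prior GPA 93.6% vs 85.0%; mid prior GPA 85.9% vs 74.9%; low prior GPA 40.1% vs 34.2%), the peer-tutoring programme has the higher rate every time. Pooled: 74.4% vs 66.0% — the peer-tutoring programme has the higher rate overall. They agree.

no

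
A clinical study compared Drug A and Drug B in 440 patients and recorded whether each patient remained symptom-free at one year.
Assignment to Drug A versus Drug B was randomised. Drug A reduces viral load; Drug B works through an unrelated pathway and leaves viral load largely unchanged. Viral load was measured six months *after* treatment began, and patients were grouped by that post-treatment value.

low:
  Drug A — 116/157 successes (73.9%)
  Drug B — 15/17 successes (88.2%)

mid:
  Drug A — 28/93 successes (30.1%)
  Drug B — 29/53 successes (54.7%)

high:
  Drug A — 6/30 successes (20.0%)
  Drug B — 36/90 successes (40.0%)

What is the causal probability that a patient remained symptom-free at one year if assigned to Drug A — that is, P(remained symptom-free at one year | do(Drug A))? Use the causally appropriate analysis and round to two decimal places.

Drug B is higher inside every viral load stratum but Drug A is higher in aggregate. Whether to stratify depends on how viral load relates to the drug.
Because the drug influences viral load, viral load is a post-treatment mediator, not a confounder. Stratifying on it would bias the estimate; the causal effect is the crude pooled difference.
So P(outcome | do(Drug A)) is just the pooled rate for Drug A: 150/280 = 0.536.

0.54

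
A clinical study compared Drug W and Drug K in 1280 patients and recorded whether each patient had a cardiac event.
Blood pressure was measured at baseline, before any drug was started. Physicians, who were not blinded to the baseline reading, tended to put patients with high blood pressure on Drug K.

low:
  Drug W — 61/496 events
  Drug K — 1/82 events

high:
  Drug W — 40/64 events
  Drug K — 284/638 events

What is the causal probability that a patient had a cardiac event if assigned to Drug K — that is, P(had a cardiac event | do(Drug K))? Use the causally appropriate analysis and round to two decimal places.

0.25

Within every blood pressure level Drug K has the lower rate, yet pooled Drug W does — Simpson's reversal.
Nothing the drug does changes blood pressure; the imbalance is an allocation artefact. With blood pressure also predicting the outcome, the pooled figure is confounded, and the within-stratum comparison is the causal one.
Standardising Drug K to the population blood pressure mix: 0.452·1/82 + 0.548·284/638 = 0.250.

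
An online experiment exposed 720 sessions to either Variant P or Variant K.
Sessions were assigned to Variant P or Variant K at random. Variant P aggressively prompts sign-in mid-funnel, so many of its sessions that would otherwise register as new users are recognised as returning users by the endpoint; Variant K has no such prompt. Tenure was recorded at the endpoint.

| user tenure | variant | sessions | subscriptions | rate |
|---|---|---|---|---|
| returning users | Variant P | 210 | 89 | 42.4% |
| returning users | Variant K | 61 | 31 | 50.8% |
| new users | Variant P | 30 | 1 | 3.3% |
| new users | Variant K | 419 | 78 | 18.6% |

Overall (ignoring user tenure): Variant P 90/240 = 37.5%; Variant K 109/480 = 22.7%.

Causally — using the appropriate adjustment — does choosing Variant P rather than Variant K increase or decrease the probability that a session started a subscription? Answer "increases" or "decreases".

User tenure is recorded after the variant and is itself shifted by it — it sits on the causal path from variant to outcome. Conditioning on a mediator would strip out part of the effect we want; the pooled comparison gives the total causal effect.
Pooled: Variant P 37.5% vs Variant K 22.7%; Variant P is higher overall.

increases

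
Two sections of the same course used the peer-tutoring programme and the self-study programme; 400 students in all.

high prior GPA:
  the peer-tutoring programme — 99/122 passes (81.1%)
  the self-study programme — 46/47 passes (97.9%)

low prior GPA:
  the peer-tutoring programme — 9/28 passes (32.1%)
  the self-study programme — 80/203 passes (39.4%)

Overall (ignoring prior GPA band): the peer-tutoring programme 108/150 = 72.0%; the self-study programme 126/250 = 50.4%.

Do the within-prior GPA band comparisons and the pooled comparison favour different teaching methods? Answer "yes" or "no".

yes

Within each prior GPA band level (high prior GPA 81.1% vs 97.9%; low prior GPA 32.1% vs 39.4%), the self-study programme has the higher rate every time. Pooled: 72.0% vs 50.4% — the peer-tutoring programme has the higher rate overall. The two comparisons disagree.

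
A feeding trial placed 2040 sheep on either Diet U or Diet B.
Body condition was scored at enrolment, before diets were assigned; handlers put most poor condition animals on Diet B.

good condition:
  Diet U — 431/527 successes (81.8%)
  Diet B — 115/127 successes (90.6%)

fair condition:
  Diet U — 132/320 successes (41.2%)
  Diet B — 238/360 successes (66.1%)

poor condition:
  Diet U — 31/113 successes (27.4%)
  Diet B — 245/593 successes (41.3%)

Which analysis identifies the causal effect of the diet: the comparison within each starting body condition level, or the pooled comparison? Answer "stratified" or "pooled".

stratified

Diet B is higher inside every starting body condition stratum but Diet U is higher in aggregate. Whether to stratify depends on how starting body condition relates to the diet.
Nothing the diet does changes starting body condition; the imbalance is an allocation artefact. With starting body condition also predicting the outcome, the pooled figure is confounded, and the within-stratum comparison is the causal one.
Within each level — good condition: 81.8% vs 90.6%; fair condition: 41.2% vs 66.1%; poor condition: 27.4% vs 41.3% — Diet B is higher every time.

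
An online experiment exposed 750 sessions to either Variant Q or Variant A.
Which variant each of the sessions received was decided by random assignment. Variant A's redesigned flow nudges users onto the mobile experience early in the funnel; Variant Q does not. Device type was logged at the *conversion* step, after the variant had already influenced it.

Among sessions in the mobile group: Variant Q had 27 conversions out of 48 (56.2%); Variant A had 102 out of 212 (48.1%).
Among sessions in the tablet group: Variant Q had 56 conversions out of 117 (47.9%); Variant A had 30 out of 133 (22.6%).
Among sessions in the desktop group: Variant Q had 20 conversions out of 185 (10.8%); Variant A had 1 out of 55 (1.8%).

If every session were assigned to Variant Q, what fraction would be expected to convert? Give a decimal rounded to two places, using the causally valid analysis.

Within every device type level Variant Q has the higher rate, yet pooled Variant A does — Simpson's reversal.
Device type is recorded after the variant and is itself shifted by it — it sits on the causal path from variant to outcome. Conditioning on a mediator would strip out part of the effect we want; the pooled comparison gives the total causal effect.
So P(outcome | do(Variant Q)) is just the pooled rate for Variant Q: 103/350 = 0.294.

0.29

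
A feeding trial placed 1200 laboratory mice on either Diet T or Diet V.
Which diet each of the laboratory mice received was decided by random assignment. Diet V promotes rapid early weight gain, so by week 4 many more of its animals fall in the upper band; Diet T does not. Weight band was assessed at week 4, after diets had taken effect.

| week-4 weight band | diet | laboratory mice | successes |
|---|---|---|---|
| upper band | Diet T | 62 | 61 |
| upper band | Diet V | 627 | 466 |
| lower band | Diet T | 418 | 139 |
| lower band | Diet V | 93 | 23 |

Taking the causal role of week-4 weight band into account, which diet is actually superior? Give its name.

Diet V

Because the diet influences week-4 weight band, week-4 weight band is a post-treatment mediator, not a confounder. Stratifying on it would bias the estimate; the causal effect is the crude pooled difference.
Pooled: Diet T 41.7% vs Diet V 67.9%; Diet V is higher overall.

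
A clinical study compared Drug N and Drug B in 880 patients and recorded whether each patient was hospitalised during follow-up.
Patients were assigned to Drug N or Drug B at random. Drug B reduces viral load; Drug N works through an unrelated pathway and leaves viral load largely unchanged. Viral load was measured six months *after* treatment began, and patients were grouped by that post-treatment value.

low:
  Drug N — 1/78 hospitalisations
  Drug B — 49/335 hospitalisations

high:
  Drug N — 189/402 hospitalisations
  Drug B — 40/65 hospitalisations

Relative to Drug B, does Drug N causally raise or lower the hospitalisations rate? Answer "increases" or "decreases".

The stratified and pooled comparisons disagree (Drug N wins within each viral load; Drug B wins overall), so the answer turns on the causal role of viral load.
Viral load here is a post-treatment variable shaped by the drug; conditioning on it would introduce bias rather than remove it. The overall comparison is the causal one.
Pooled: Drug N 39.6% vs Drug B 22.2%; Drug B is lower overall.

increases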